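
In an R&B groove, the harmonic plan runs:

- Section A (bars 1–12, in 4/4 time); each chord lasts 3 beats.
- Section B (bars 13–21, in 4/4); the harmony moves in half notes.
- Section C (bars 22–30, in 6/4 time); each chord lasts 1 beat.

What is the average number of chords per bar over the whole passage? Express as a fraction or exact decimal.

A: 12 × 4 = 48 beats ÷ 3 = 16 chords.
B: 9 × 4 = 36 beats ÷ 2 = 18 chords.
C: 9 × 6 = 54 beats ÷ 1 = 54 chords.
Overall: 88 chords over 30 bars → 88/30 = 44/15 chords per bar.

44/15 chords per bar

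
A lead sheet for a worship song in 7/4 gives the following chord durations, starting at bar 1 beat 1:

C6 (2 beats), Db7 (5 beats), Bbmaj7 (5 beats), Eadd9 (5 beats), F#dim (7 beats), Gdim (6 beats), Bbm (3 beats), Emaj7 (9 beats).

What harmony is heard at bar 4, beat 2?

F#dim

Beat 2 of bar 4 is beat (4−1)×7 + 2 = 23 overall.
Running totals: C6 ends at 2, Db7 ends at 7, Bbmaj7 ends at 12, Eadd9 ends at 17, F#dim ends at 24.
Beat 23 falls within F#dim.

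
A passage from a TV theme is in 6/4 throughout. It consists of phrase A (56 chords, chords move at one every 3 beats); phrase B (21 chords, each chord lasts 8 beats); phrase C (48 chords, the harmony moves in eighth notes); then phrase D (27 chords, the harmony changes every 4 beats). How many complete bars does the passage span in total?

A: 56 × 3 = 168 beats = 28 bars.
B: 21 × 8 = 168 beats = 28 bars.
C: 48 × 0.5 = 24 beats = 4 bars.
D: 27 × 4 = 108 beats = 18 bars.
Total: 28 + 28 + 4 + 18 = 78 bars.

78 bars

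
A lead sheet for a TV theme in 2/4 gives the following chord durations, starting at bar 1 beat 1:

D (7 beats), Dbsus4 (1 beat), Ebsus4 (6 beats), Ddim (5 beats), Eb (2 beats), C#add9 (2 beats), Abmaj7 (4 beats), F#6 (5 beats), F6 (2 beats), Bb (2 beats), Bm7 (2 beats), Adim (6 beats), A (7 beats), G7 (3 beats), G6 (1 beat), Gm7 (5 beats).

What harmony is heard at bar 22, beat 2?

Beat 2 of bar 22 is beat (22−1)×2 + 2 = 44 overall.
Running totals: D ends at 7, Dbsus4 ends at 8, Ebsus4 ends at 14, Ddim ends at 19, Eb ends at 21, C#add9 ends at 23, Abmaj7 ends at 27, F#6 ends at 32, F6 ends at 34, Bb ends at 36, Bm7 ends at 38, Adim ends at 44.
Beat 44 falls within Adim.

Adim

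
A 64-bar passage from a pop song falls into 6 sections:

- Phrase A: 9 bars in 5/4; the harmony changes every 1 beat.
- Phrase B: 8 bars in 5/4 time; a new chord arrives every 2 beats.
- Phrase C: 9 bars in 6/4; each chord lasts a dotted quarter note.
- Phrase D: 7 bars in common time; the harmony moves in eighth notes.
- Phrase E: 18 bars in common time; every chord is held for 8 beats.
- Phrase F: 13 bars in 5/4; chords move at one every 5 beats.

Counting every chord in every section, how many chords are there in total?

179 chords

A: 9 bars × 5 beats = 45 beats; 1 beat/chord → 45 chords.
B: 8 bars × 5 beats = 40 beats; 2 beats/chord → 20 chords.
C: 9 bars × 6 beats = 54 beats; 1.5 beats/chord → 36 chords.
D: 7 bars × 4 beats = 28 beats; 0.5 beats/chord → 56 chords.
E: 18 bars × 4 beats = 72 beats; 8 beats/chord → 9 chords.
F: 13 bars × 5 beats = 65 beats; 5 beats/chord → 13 chords.
Total: 45 + 20 + 36 + 56 + 9 + 13 = 179.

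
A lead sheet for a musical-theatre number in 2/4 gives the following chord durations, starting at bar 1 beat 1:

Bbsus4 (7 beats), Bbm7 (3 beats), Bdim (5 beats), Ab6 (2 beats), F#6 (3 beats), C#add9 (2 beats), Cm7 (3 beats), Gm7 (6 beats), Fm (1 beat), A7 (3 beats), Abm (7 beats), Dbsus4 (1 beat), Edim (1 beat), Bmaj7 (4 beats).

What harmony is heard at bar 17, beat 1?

A7

Beat 1 of bar 17 is beat (17−1)×2 + 1 = 33 overall.
Running totals: Bbsus4 ends at 7, Bbm7 ends at 10, Bdim ends at 15, Ab6 ends at 17, F#6 ends at 20, C#add9 ends at 22, Cm7 ends at 25, Gm7 ends at 31, Fm ends at 32, A7 ends at 35.
Beat 33 falls within A7.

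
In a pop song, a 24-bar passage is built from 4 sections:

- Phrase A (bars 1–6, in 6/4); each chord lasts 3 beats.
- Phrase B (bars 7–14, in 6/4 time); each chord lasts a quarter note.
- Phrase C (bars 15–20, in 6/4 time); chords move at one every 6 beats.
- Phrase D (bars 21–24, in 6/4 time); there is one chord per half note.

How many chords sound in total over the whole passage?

A: 6·6 = 36 beats, 36/3 = 12 chords.
B: 8·6 = 48 beats, 48/1 = 48 chords.
C: 6·6 = 36 beats, 36/6 = 6 chords.
D: 4·6 = 24 beats, 24/2 = 12 chords.
Total: 12 + 48 + 6 + 12 = 78.

78 chords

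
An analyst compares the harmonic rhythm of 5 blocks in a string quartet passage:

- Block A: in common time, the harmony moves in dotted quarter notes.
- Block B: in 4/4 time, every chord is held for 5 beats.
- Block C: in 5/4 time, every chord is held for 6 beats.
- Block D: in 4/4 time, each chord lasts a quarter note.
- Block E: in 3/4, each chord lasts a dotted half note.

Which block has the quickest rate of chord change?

A: 4 beats/bar ÷ 1.5 beats/chord = 8/3 chords/bar.
B: 4 beats/bar ÷ 5 beats/chord = 0.8 chords/bar.
C: 5 beats/bar ÷ 6 beats/chord = 5/6 chords/bar.
D: 4 beats/bar ÷ 1 beat/chord = 4 chords/bar.
E: 3 beats/bar ÷ 3 beats/chord = 1 chord/bar.
Fastest is D at 4 chords/bar.

Block D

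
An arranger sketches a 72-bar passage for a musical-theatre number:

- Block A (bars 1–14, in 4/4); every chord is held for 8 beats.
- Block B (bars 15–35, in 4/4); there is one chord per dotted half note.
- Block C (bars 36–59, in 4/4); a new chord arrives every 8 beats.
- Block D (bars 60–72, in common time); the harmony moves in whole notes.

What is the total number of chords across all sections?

60 chords

A: 14 bars × 4 beats = 56 beats; 8 beats/chord → 7 chords.
B: 21 bars × 4 beats = 84 beats; 3 beats/chord → 28 chords.
C: 24 bars × 4 beats = 96 beats; 8 beats/chord → 12 chords.
D: 13 bars × 4 beats = 52 beats; 4 beats/chord → 13 chords.
Total: 7 + 28 + 12 + 13 = 60.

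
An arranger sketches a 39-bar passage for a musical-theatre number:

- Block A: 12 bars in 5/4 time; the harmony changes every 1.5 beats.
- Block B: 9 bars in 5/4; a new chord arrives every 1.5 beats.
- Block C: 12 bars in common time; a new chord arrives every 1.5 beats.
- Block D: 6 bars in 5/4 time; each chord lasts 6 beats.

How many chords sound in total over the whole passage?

107 chords

A has 60 beats and chords last 1.5 each, so 40 chords.
B has 45 beats and chords last 1.5 each, so 30 chords.
C has 48 beats and chords last 1.5 each, so 32 chords.
D has 30 beats and chords last 6 each, so 5 chords.
Total: 40 + 30 + 32 + 5 = 107.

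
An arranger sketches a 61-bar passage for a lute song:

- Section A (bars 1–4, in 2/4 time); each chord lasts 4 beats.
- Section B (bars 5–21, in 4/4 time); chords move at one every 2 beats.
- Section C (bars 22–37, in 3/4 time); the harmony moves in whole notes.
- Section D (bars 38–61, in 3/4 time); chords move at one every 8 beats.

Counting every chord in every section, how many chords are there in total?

57 chords

A: 4 bars × 2 beats = 8 beats; 4 beats/chord → 2 chords.
B: 17 bars × 4 beats = 68 beats; 2 beats/chord → 34 chords.
C: 16 bars × 3 beats = 48 beats; 4 beats/chord → 12 chords.
D: 24 bars × 3 beats = 72 beats; 8 beats/chord → 9 chords.
Total: 2 + 34 + 12 + 9 = 57.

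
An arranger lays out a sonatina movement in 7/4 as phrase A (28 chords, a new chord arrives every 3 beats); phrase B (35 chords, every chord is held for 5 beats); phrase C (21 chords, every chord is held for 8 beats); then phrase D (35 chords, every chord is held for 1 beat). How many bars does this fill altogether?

A: 28 × 3 = 84 beats = 12 bars.
B: 35 × 5 = 175 beats = 25 bars.
C: 21 × 8 = 168 beats = 24 bars.
D: 35 × 1 = 35 beats = 5 bars.
Total: 12 + 25 + 24 + 5 = 66 bars.

66 bars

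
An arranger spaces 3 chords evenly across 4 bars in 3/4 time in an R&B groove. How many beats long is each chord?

4 beats

4 bars × 3 beats/bar = 12 beats total.
12 beats ÷ 3 chords = 4 beats per chord.
(That is a whole note.)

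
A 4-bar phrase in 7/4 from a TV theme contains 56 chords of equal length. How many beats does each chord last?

0.5 beats

4 bars × 7 beats/bar = 28 beats total.
28 beats ÷ 56 chords = 0.5 beats per chord.
(That is an eighth note.)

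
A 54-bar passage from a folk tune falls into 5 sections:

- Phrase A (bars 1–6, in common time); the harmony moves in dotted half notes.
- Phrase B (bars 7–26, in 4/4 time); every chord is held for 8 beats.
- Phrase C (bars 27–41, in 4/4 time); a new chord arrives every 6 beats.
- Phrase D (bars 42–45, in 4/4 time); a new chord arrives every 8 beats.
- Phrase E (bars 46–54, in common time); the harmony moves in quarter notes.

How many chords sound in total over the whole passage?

A has 24 beats and chords last 3 each, so 8 chords.
B has 80 beats and chords last 8 each, so 10 chords.
C has 60 beats and chords last 6 each, so 10 chords.
D has 16 beats and chords last 8 each, so 2 chords.
E has 36 beats and chords last 1 each, so 36 chords.
Total: 8 + 10 + 10 + 2 + 36 = 66.

66 chords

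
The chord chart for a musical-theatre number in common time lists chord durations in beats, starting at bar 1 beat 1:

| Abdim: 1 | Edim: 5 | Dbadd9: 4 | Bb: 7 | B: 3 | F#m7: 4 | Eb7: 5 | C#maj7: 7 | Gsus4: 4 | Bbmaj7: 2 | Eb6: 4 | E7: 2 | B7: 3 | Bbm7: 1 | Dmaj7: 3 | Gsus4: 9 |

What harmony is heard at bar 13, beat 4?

Beat 4 of bar 13 is beat (13−1)×4 + 4 = 52 overall.
Running totals: Abdim ends at 1, Edim ends at 6, Dbadd9 ends at 10, Bb ends at 17, B ends at 20, F#m7 ends at 24, Eb7 ends at 29, C#maj7 ends at 36, Gsus4 ends at 40, Bbmaj7 ends at 42, Eb6 ends at 46, E7 ends at 48, B7 ends at 51, Bbm7 ends at 52.
Beat 52 falls within Bbm7.

Bbm7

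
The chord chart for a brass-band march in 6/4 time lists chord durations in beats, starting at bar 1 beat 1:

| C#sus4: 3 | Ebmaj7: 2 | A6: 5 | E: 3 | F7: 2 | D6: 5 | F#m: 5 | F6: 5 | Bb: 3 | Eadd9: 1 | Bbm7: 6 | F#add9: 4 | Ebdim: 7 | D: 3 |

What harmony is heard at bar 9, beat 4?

Beat 4 of bar 9 is beat (9−1)×6 + 4 = 52 overall.
Running totals: C#sus4 ends at 3, Ebmaj7 ends at 5, A6 ends at 10, E ends at 13, F7 ends at 15, D6 ends at 20, F#m ends at 25, F6 ends at 30, Bb ends at 33, Eadd9 ends at 34, Bbm7 ends at 40, F#add9 ends at 44, Ebdim ends at 51, D ends at 54.
Beat 52 falls within D.

D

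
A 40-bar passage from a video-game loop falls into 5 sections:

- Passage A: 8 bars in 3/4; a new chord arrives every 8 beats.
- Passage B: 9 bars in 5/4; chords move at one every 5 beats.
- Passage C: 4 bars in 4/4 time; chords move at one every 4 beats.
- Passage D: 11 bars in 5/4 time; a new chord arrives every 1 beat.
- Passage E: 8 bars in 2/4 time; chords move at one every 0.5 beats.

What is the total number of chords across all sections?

103 chords

A: 8 bars × 3 beats = 24 beats; 8 beats/chord → 3 chords.
B: 9 bars × 5 beats = 45 beats; 5 beats/chord → 9 chords.
C: 4 bars × 4 beats = 16 beats; 4 beats/chord → 4 chords.
D: 11 bars × 5 beats = 55 beats; 1 beat/chord → 55 chords.
E: 8 bars × 2 beats = 16 beats; 0.5 beats/chord → 32 chords.
Total: 3 + 9 + 4 + 55 + 32 = 103.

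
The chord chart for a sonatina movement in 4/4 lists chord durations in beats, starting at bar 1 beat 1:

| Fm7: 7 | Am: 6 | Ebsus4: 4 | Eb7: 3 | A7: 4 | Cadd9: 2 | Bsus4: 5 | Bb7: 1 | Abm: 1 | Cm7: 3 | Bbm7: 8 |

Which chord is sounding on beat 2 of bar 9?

Cm7

Beat 2 of bar 9 is beat (9−1)×4 + 2 = 34 overall.
Running totals: Fm7 ends at 7, Am ends at 13, Ebsus4 ends at 17, Eb7 ends at 20, A7 ends at 24, Cadd9 ends at 26, Bsus4 ends at 31, Bb7 ends at 32, Abm ends at 33, Cm7 ends at 36.
Beat 34 falls within Cm7.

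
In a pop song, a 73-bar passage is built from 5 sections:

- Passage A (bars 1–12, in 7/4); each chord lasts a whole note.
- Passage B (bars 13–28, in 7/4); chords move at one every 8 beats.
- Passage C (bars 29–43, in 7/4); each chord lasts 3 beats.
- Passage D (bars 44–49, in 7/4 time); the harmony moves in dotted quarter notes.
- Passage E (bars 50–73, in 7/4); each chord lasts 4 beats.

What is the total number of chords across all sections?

140 chords

A: 12·7 = 84 beats, 84/4 = 21 chords.
B: 16·7 = 112 beats, 112/8 = 14 chords.
C: 15·7 = 105 beats, 105/3 = 35 chords.
D: 6·7 = 42 beats, 42/1.5 = 28 chords.
E: 24·7 = 168 beats, 168/4 = 42 chords.
Total: 21 + 14 + 35 + 28 + 42 = 140.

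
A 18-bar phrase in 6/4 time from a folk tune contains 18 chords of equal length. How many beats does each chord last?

18 bars × 6 beats/bar = 108 beats total.
108 beats ÷ 18 chords = 6 beats per chord.

6 beats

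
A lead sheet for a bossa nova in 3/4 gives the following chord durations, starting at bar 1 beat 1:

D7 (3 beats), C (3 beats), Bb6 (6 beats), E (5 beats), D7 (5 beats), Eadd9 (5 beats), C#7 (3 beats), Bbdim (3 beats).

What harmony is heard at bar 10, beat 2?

Beat 2 of bar 10 is beat (10−1)×3 + 2 = 29 overall.
Running totals: D7 ends at 3, C ends at 6, Bb6 ends at 12, E ends at 17, D7 ends at 22, Eadd9 ends at 27, C#7 ends at 30.
Beat 29 falls within C#7.

C#7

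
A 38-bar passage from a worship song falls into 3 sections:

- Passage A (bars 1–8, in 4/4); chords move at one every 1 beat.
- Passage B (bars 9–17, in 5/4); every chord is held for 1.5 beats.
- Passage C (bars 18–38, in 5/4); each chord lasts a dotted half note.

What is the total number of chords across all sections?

97 chords

A: 8 bars × 4 beats = 32 beats; 1 beat/chord → 32 chords.
B: 9 bars × 5 beats = 45 beats; 1.5 beats/chord → 30 chords.
C: 21 bars × 5 beats = 105 beats; 3 beats/chord → 35 chords.
Total: 32 + 30 + 35 = 97.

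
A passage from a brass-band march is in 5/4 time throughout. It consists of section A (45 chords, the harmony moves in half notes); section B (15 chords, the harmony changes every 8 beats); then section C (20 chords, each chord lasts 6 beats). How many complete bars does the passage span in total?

A: 45 × 2 = 90 beats = 18 bars.
B: 15 × 8 = 120 beats = 24 bars.
C: 20 × 6 = 120 beats = 24 bars.
Total: 18 + 24 + 24 = 66 bars.

66 bars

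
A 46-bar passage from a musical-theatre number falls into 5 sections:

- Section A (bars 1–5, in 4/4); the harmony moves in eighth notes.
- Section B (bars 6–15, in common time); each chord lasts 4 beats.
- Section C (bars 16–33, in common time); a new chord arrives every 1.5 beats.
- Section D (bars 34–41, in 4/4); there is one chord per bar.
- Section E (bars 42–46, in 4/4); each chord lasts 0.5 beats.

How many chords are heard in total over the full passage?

146 chords

A: 5·4 = 20 beats, 20/0.5 = 40 chords.
B: 10·4 = 40 beats, 40/4 = 10 chords.
C: 18·4 = 72 beats, 72/1.5 = 48 chords.
D: 8·4 = 32 beats, 32/4 = 8 chords.
E: 5·4 = 20 beats, 20/0.5 = 40 chords.
Total: 40 + 10 + 48 + 8 + 40 = 146.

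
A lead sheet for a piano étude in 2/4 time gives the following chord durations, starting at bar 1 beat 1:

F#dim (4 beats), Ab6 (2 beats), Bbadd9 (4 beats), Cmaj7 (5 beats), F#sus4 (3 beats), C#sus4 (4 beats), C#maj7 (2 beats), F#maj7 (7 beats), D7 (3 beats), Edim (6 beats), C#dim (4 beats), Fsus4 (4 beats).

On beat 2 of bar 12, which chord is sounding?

C#maj7

Beat 2 of bar 12 is beat (12−1)×2 + 2 = 24 overall.
Running totals: F#dim ends at 4, Ab6 ends at 6, Bbadd9 ends at 10, Cmaj7 ends at 15, F#sus4 ends at 18, C#sus4 ends at 22, C#maj7 ends at 24.
Beat 24 falls within C#maj7.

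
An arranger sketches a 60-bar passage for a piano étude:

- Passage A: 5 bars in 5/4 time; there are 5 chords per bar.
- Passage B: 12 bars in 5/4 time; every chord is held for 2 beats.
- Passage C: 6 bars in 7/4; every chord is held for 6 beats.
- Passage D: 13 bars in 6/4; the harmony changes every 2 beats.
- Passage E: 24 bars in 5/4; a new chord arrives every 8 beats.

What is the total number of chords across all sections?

116 chords

A has 25 beats and chords last 1 each, so 25 chords.
B has 60 beats and chords last 2 each, so 30 chords.
C has 42 beats and chords last 6 each, so 7 chords.
D has 78 beats and chords last 2 each, so 39 chords.
E has 120 beats and chords last 8 each, so 15 chords.
Total: 25 + 30 + 7 + 39 + 15 = 116.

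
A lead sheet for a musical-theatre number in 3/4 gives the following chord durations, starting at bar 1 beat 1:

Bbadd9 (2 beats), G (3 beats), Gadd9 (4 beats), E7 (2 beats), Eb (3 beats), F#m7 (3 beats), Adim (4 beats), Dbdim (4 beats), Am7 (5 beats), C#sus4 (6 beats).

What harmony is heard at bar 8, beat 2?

Beat 2 of bar 8 is beat (8−1)×3 + 2 = 23 overall.
Running totals: Bbadd9 ends at 2, G ends at 5, Gadd9 ends at 9, E7 ends at 11, Eb ends at 14, F#m7 ends at 17, Adim ends at 21, Dbdim ends at 25.
Beat 23 falls within Dbdim.

Dbdim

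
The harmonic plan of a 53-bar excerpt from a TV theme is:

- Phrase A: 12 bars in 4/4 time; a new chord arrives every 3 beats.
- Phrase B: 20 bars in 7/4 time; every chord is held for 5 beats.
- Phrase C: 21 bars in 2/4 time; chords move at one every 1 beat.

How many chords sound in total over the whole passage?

86 chords

A: 12·4 = 48 beats, 48/3 = 16 chords.
B: 20·7 = 140 beats, 140/5 = 28 chords.
C: 21·2 = 42 beats, 42/1 = 42 chords.
Total: 16 + 28 + 42 = 86.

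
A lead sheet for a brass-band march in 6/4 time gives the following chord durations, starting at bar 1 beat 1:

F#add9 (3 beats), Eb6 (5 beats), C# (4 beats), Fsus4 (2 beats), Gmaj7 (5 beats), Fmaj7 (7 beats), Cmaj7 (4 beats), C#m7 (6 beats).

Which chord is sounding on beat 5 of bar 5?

Beat 5 of bar 5 is beat (5−1)×6 + 5 = 29 overall.
Running totals: F#add9 ends at 3, Eb6 ends at 8, C# ends at 12, Fsus4 ends at 14, Gmaj7 ends at 19, Fmaj7 ends at 26, Cmaj7 ends at 30.
Beat 29 falls within Cmaj7.

Cmaj7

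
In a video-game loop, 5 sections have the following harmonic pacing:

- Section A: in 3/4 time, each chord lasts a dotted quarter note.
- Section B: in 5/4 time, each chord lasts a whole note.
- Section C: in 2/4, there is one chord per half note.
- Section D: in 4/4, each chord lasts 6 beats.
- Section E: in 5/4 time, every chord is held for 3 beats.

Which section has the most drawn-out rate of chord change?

A: 3/1.5 = 2 chords/bar.
B: 5/4 = 1.25 chords/bar.
C: 2/2 = 1 chord/bar.
D: 4/6 = 2/3 chords/bar.
E: 5/3 = 5/3 chords/bar.
Slowest is D at 2/3 chords/bar.

Section D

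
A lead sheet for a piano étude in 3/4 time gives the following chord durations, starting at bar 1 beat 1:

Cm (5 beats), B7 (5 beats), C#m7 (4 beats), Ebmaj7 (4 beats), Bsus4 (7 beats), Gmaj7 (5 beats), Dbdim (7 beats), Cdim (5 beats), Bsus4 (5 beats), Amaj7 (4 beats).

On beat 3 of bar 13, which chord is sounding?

Beat 3 of bar 13 is beat (13−1)×3 + 3 = 39 overall.
Running totals: Cm ends at 5, B7 ends at 10, C#m7 ends at 14, Ebmaj7 ends at 18, Bsus4 ends at 25, Gmaj7 ends at 30, Dbdim ends at 37, Cdim ends at 42.
Beat 39 falls within Cdim.

Cdim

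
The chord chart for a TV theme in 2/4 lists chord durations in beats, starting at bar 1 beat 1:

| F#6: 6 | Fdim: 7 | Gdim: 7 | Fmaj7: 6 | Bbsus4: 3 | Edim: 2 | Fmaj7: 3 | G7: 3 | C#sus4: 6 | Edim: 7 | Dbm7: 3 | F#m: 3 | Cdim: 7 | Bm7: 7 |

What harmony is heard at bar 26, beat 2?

Dbm7

Beat 2 of bar 26 is beat (26−1)×2 + 2 = 52 overall.
Running totals: F#6 ends at 6, Fdim ends at 13, Gdim ends at 20, Fmaj7 ends at 26, Bbsus4 ends at 29, Edim ends at 31, Fmaj7 ends at 34, G7 ends at 37, C#sus4 ends at 43, Edim ends at 50, Dbm7 ends at 53.
Beat 52 falls within Dbm7.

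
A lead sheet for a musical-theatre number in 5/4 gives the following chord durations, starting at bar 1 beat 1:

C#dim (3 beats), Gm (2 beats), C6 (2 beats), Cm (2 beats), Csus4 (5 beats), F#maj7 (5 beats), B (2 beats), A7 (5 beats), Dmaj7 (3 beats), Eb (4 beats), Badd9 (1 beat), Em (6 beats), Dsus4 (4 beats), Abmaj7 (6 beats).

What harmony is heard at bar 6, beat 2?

Dmaj7

Beat 2 of bar 6 is beat (6−1)×5 + 2 = 27 overall.
Running totals: C#dim ends at 3, Gm ends at 5, C6 ends at 7, Cm ends at 9, Csus4 ends at 14, F#maj7 ends at 19, B ends at 21, A7 ends at 26, Dmaj7 ends at 29.
Beat 27 falls within Dmaj7.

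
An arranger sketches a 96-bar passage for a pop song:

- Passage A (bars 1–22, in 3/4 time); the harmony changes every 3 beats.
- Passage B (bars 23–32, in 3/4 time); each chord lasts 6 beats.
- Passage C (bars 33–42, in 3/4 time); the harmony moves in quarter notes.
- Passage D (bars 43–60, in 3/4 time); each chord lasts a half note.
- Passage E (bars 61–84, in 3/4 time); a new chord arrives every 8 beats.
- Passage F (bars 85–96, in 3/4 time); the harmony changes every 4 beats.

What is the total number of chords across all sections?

102 chords

A: 22·3 = 66 beats, 66/3 = 22 chords.
B: 10·3 = 30 beats, 30/6 = 5 chords.
C: 10·3 = 30 beats, 30/1 = 30 chords.
D: 18·3 = 54 beats, 54/2 = 27 chords.
E: 24·3 = 72 beats, 72/8 = 9 chords.
F: 12·3 = 36 beats, 36/4 = 9 chords.
Total: 22 + 5 + 30 + 27 + 9 + 9 = 102.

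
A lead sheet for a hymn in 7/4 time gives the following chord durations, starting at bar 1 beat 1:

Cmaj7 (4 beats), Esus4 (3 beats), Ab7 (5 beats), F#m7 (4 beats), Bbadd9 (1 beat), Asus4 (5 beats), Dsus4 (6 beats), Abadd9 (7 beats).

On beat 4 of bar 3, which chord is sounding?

Beat 4 of bar 3 is beat (3−1)×7 + 4 = 18 overall.
Running totals: Cmaj7 ends at 4, Esus4 ends at 7, Ab7 ends at 12, F#m7 ends at 16, Bbadd9 ends at 17, Asus4 ends at 22.
Beat 18 falls within Asus4.

Asus4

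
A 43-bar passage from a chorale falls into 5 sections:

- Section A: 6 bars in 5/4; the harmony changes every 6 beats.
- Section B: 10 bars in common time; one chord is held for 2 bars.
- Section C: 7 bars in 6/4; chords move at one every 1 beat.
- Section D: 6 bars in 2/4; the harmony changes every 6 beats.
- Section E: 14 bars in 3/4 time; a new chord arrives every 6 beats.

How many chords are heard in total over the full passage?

61 chords

A: 6 bars × 5 beats = 30 beats; 6 beats/chord → 5 chords.
B: 10 bars × 4 beats = 40 beats; 8 beats/chord → 5 chords.
C: 7 bars × 6 beats = 42 beats; 1 beat/chord → 42 chords.
D: 6 bars × 2 beats = 12 beats; 6 beats/chord → 2 chords.
E: 14 bars × 3 beats = 42 beats; 6 beats/chord → 7 chords.
Total: 5 + 5 + 42 + 2 + 7 = 61.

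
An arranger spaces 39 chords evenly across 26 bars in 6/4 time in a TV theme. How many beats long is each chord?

26 bars × 6 beats/bar = 156 beats total.
156 beats ÷ 39 chords = 4 beats per chord.
(That is a whole note.)

4 beats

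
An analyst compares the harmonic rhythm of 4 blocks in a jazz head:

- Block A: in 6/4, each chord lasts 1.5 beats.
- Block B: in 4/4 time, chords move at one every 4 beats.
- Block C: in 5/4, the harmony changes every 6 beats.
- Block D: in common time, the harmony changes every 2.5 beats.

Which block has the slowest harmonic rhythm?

A: 6 beats/bar ÷ 1.5 beats/chord = 4 chords/bar.
B: 4 beats/bar ÷ 4 beats/chord = 1 chord/bar.
C: 5 beats/bar ÷ 6 beats/chord = 5/6 chords/bar.
D: 4 beats/bar ÷ 2.5 beats/chord = 1.6 chords/bar.
Slowest is C at 5/6 chords/bar.

Block C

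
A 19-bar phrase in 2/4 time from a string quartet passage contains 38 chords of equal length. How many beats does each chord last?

19 bars × 2 beats/bar = 38 beats total.
38 beats ÷ 38 chords = 1 beats per chord.
(That is a quarter note.)

1 beat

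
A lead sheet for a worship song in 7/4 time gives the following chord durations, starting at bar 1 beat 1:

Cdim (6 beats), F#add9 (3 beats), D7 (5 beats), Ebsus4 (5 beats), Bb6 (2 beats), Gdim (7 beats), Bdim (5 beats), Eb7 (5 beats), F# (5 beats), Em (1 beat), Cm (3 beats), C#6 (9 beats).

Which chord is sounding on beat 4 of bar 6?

F#

Beat 4 of bar 6 is beat (6−1)×7 + 4 = 39 overall.
Running totals: Cdim ends at 6, F#add9 ends at 9, D7 ends at 14, Ebsus4 ends at 19, Bb6 ends at 21, Gdim ends at 28, Bdim ends at 33, Eb7 ends at 38, F# ends at 43.
Beat 39 falls within F#.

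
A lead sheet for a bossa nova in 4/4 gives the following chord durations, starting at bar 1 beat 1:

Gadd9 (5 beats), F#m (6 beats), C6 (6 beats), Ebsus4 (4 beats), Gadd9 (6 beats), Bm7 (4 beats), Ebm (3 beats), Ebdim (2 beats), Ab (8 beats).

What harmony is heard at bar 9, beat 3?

Ebdim

Beat 3 of bar 9 is beat (9−1)×4 + 3 = 35 overall.
Running totals: Gadd9 ends at 5, F#m ends at 11, C6 ends at 17, Ebsus4 ends at 21, Gadd9 ends at 27, Bm7 ends at 31, Ebm ends at 34, Ebdim ends at 36.
Beat 35 falls within Ebdim.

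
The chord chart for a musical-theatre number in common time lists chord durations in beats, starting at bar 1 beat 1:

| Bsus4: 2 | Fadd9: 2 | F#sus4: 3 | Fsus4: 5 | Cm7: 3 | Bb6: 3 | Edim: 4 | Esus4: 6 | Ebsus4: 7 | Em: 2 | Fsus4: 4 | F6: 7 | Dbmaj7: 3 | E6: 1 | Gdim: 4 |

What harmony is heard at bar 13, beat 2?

Dbmaj7

Beat 2 of bar 13 is beat (13−1)×4 + 2 = 50 overall.
Running totals: Bsus4 ends at 2, Fadd9 ends at 4, F#sus4 ends at 7, Fsus4 ends at 12, Cm7 ends at 15, Bb6 ends at 18, Edim ends at 22, Esus4 ends at 28, Ebsus4 ends at 35, Em ends at 37, Fsus4 ends at 41, F6 ends at 48, Dbmaj7 ends at 51.
Beat 50 falls within Dbmaj7.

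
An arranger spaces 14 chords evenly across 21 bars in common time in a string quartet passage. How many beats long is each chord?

21 bars × 4 beats/bar = 84 beats total.
84 beats ÷ 14 chords = 6 beats per chord.

6 beats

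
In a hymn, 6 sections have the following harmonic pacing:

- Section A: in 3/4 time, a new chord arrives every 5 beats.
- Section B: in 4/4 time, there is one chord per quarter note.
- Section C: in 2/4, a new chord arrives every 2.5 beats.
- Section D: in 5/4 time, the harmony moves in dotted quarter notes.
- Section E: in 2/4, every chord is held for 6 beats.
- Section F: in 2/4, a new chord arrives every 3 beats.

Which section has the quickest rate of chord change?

A: each chord is 5 beats in 3/4, so 0.6 per bar.
B: each chord is 1 beat in 4/4, so 4 per bar.
C: each chord is 2.5 beats in 2/4, so 0.8 per bar.
D: each chord is 1.5 beats in 5/4, so 10/3 per bar.
E: each chord is 6 beats in 2/4, so 1/3 per bar.
F: each chord is 3 beats in 2/4, so 2/3 per bar.
Fastest is B at 4 chords/bar.

Section B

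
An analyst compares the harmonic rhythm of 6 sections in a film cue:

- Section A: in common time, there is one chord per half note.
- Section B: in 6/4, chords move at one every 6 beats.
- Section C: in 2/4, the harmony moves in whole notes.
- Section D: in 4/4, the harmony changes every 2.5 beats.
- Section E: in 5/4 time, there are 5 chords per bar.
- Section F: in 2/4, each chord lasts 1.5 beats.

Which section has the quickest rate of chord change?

A: 4/2 = 2 chords/bar.
B: 6/6 = 1 chord/bar.
C: 2/4 = 0.5 chords/bar.
D: 4/2.5 = 1.6 chords/bar.
E: 5/1 = 5 chords/bar.
F: 2/1.5 = 4/3 chords/bar.
Fastest is E at 5 chords/bar.

Section E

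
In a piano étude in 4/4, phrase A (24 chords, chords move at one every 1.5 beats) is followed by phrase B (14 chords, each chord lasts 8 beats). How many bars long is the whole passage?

37 bars

A: 24 × 1.5 = 36 beats = 9 bars.
B: 14 × 8 = 112 beats = 28 bars.
Total: 9 + 28 = 37 bars.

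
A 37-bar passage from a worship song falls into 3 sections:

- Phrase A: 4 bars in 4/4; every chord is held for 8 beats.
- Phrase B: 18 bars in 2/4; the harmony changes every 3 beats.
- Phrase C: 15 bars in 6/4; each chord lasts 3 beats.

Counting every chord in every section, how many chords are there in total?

A has 16 beats and chords last 8 each, so 2 chords.
B has 36 beats and chords last 3 each, so 12 chords.
C has 90 beats and chords last 3 each, so 30 chords.
Total: 2 + 12 + 30 = 44.

44 chords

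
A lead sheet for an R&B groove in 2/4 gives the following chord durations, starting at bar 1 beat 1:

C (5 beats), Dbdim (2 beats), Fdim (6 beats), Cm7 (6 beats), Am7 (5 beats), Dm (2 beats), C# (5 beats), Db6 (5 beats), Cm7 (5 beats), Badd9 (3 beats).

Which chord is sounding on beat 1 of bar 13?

Beat 1 of bar 13 is beat (13−1)×2 + 1 = 25 overall.
Running totals: C ends at 5, Dbdim ends at 7, Fdim ends at 13, Cm7 ends at 19, Am7 ends at 24, Dm ends at 26.
Beat 25 falls within Dm.

Dm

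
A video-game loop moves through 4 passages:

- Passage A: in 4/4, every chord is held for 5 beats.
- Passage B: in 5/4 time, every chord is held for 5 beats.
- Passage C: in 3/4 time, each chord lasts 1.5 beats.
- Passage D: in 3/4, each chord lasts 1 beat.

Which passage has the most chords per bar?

Passage D

A: each chord is 5 beats in 4/4, so 0.8 per bar.
B: each chord is 5 beats in 5/4, so 1 per bar.
C: each chord is 1.5 beats in 3/4, so 2 per bar.
D: each chord is 1 beat in 3/4, so 3 per bar.
Fastest is D at 3 chords/bar.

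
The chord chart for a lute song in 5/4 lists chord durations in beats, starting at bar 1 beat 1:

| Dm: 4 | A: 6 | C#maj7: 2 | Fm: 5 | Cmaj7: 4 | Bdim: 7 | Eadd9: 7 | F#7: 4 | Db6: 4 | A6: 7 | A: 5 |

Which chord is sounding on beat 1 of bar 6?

Beat 1 of bar 6 is beat (6−1)×5 + 1 = 26 overall.
Running totals: Dm ends at 4, A ends at 10, C#maj7 ends at 12, Fm ends at 17, Cmaj7 ends at 21, Bdim ends at 28.
Beat 26 falls within Bdim.

Bdim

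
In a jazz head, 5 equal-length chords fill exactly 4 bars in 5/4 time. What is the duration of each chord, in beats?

4 beats

4 bars × 5 beats/bar = 20 beats total.
20 beats ÷ 5 chords = 4 beats per chord.
(That is a whole note.)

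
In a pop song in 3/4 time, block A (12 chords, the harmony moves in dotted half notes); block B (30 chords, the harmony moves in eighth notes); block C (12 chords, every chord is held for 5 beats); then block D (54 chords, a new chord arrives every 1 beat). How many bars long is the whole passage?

A: 12 × 3 = 36 beats = 12 bars.
B: 30 × 0.5 = 15 beats = 5 bars.
C: 12 × 5 = 60 beats = 20 bars.
D: 54 × 1 = 54 beats = 18 bars.
Total: 12 + 5 + 20 + 18 = 55 bars.

55 bars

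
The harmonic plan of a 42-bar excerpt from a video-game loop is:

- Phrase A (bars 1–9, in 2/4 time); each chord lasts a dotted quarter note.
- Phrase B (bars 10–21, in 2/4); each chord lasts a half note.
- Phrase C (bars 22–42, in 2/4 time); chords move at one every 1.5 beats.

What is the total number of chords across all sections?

52 chords

A has 18 beats and chords last 1.5 each, so 12 chords.
B has 24 beats and chords last 2 each, so 12 chords.
C has 42 beats and chords last 1.5 each, so 28 chords.
Total: 12 + 12 + 28 = 52.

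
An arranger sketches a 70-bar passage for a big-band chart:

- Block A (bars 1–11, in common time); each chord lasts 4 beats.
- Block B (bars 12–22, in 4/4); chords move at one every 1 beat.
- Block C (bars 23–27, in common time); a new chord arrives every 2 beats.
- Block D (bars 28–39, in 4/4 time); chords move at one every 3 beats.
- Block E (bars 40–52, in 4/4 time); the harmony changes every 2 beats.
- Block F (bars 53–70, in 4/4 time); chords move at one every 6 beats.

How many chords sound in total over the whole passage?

A: 11·4 = 44 beats, 44/4 = 11 chords.
B: 11·4 = 44 beats, 44/1 = 44 chords.
C: 5·4 = 20 beats, 20/2 = 10 chords.
D: 12·4 = 48 beats, 48/3 = 16 chords.
E: 13·4 = 52 beats, 52/2 = 26 chords.
F: 18·4 = 72 beats, 72/6 = 12 chords.
Total: 11 + 44 + 10 + 16 + 26 + 12 = 119.

119 chords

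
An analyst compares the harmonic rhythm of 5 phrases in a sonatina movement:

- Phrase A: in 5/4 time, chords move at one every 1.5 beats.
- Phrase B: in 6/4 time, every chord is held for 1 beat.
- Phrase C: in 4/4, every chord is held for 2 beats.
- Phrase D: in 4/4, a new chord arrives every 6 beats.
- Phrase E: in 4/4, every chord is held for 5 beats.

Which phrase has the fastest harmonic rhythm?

A: 5/1.5 = 10/3 chords/bar.
B: 6/1 = 6 chords/bar.
C: 4/2 = 2 chords/bar.
D: 4/6 = 2/3 chords/bar.
E: 4/5 = 0.8 chords/bar.
Fastest is B at 6 chords/bar.

Phrase B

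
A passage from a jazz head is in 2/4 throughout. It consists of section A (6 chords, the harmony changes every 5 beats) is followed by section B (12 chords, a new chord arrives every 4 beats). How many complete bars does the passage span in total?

39 bars

A: 6 × 5 = 30 beats = 15 bars.
B: 12 × 4 = 48 beats = 24 bars.
Total: 15 + 24 = 39 bars.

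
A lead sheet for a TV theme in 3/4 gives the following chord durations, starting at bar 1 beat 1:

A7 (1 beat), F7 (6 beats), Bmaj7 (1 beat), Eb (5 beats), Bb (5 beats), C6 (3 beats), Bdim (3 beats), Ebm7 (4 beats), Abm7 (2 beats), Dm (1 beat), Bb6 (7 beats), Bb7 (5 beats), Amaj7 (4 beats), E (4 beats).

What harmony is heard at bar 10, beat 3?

Abm7

Beat 3 of bar 10 is beat (10−1)×3 + 3 = 30 overall.
Running totals: A7 ends at 1, F7 ends at 7, Bmaj7 ends at 8, Eb ends at 13, Bb ends at 18, C6 ends at 21, Bdim ends at 24, Ebm7 ends at 28, Abm7 ends at 30.
Beat 30 falls within Abm7.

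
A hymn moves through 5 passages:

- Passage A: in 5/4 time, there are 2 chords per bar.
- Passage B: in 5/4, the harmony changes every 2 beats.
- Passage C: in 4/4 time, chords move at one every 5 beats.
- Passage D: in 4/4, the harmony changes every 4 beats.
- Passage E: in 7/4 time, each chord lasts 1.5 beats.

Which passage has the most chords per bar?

Passage E

A: 5/2.5 = 2 chords/bar.
B: 5/2 = 2.5 chords/bar.
C: 4/5 = 0.8 chords/bar.
D: 4/4 = 1 chord/bar.
E: 7/1.5 = 14/3 chords/bar.
Fastest is E at 14/3 chords/bar.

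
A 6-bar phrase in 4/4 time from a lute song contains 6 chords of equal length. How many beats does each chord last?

6 bars × 4 beats/bar = 24 beats total.
24 beats ÷ 6 chords = 4 beats per chord.
(That is a whole note.)

4 beats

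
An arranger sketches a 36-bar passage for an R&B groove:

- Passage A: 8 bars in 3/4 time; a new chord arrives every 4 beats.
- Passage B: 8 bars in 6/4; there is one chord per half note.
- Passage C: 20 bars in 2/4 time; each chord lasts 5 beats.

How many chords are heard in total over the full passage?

38 chords

A has 24 beats and chords last 4 each, so 6 chords.
B has 48 beats and chords last 2 each, so 24 chords.
C has 40 beats and chords last 5 each, so 8 chords.
Total: 6 + 24 + 8 = 38.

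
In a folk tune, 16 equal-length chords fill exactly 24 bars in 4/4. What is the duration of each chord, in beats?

6 beats

24 bars × 4 beats/bar = 96 beats total.
96 beats ÷ 16 chords = 6 beats per chord.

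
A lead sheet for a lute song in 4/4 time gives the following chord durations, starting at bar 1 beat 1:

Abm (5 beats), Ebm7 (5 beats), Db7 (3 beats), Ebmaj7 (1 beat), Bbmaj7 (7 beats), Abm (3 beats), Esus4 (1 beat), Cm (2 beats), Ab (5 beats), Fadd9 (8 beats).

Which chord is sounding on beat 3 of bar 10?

Fadd9

Beat 3 of bar 10 is beat (10−1)×4 + 3 = 39 overall.
Running totals: Abm ends at 5, Ebm7 ends at 10, Db7 ends at 13, Ebmaj7 ends at 14, Bbmaj7 ends at 21, Abm ends at 24, Esus4 ends at 25, Cm ends at 27, Ab ends at 32, Fadd9 ends at 40.
Beat 39 falls within Fadd9.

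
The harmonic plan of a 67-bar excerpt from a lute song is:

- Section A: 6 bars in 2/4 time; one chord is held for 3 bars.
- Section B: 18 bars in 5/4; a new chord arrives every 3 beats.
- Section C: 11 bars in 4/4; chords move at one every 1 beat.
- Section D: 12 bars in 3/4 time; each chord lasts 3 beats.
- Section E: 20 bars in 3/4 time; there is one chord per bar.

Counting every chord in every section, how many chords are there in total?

A has 12 beats and chords last 6 each, so 2 chords.
B has 90 beats and chords last 3 each, so 30 chords.
C has 44 beats and chords last 1 each, so 44 chords.
D has 36 beats and chords last 3 each, so 12 chords.
E has 60 beats and chords last 3 each, so 20 chords.
Total: 2 + 30 + 44 + 12 + 20 = 108.

108 chords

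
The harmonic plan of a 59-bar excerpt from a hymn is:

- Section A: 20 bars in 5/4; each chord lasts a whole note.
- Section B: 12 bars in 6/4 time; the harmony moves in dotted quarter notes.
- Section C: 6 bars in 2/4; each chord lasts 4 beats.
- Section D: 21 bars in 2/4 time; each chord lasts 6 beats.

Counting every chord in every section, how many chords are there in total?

83 chords

A has 100 beats and chords last 4 each, so 25 chords.
B has 72 beats and chords last 1.5 each, so 48 chords.
C has 12 beats and chords last 4 each, so 3 chords.
D has 42 beats and chords last 6 each, so 7 chords.
Total: 25 + 48 + 3 + 7 = 83.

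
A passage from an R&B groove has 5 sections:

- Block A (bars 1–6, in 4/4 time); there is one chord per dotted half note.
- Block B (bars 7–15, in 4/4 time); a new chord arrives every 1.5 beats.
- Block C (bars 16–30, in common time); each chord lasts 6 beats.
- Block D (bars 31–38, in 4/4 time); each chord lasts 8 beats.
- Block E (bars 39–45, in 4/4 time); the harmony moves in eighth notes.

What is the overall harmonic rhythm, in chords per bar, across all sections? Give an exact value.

34/15 chords per bar

A: 6 bars of 4 beats is 24 beats; at 3 beats each that's 8 chords.
B: 9 bars of 4 beats is 36 beats; at 1.5 beats each that's 24 chords.
C: 15 bars of 4 beats is 60 beats; at 6 beats each that's 10 chords.
D: 8 bars of 4 beats is 32 beats; at 8 beats each that's 4 chords.
E: 7 bars of 4 beats is 28 beats; at 0.5 beats each that's 56 chords.
Overall: 102 chords over 45 bars → 102/45 = 34/15 chords per bar.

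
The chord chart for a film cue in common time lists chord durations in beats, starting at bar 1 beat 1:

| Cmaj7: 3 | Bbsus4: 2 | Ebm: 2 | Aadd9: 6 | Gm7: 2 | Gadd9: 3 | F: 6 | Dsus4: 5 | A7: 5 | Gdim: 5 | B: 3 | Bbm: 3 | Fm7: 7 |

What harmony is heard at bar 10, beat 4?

Beat 4 of bar 10 is beat (10−1)×4 + 4 = 40 overall.
Running totals: Cmaj7 ends at 3, Bbsus4 ends at 5, Ebm ends at 7, Aadd9 ends at 13, Gm7 ends at 15, Gadd9 ends at 18, F ends at 24, Dsus4 ends at 29, A7 ends at 34, Gdim ends at 39, B ends at 42.
Beat 40 falls within B.

B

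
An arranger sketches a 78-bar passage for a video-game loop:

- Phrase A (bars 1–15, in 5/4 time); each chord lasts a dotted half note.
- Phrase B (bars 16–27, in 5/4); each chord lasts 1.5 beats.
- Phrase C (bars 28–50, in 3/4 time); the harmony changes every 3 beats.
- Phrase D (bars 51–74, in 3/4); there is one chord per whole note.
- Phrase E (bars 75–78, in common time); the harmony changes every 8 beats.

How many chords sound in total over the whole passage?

108 chords

A: 15·5 = 75 beats, 75/3 = 25 chords.
B: 12·5 = 60 beats, 60/1.5 = 40 chords.
C: 23·3 = 69 beats, 69/3 = 23 chords.
D: 24·3 = 72 beats, 72/4 = 18 chords.
E: 4·4 = 16 beats, 16/8 = 2 chords.
Total: 25 + 40 + 23 + 18 + 2 = 108.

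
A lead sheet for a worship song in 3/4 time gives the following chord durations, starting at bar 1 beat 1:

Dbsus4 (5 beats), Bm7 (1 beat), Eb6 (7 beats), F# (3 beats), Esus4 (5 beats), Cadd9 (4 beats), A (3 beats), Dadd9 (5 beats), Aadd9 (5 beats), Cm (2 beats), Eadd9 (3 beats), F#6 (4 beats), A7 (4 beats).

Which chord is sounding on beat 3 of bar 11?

Beat 3 of bar 11 is beat (11−1)×3 + 3 = 33 overall.
Running totals: Dbsus4 ends at 5, Bm7 ends at 6, Eb6 ends at 13, F# ends at 16, Esus4 ends at 21, Cadd9 ends at 25, A ends at 28, Dadd9 ends at 33.
Beat 33 falls within Dadd9.

Dadd9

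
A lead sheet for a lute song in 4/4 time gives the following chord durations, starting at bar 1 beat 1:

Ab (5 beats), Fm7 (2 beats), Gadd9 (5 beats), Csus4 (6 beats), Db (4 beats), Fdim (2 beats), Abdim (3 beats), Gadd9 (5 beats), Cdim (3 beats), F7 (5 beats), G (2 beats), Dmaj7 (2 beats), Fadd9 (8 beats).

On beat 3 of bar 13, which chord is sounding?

Beat 3 of bar 13 is beat (13−1)×4 + 3 = 51 overall.
Running totals: Ab ends at 5, Fm7 ends at 7, Gadd9 ends at 12, Csus4 ends at 18, Db ends at 22, Fdim ends at 24, Abdim ends at 27, Gadd9 ends at 32, Cdim ends at 35, F7 ends at 40, G ends at 42, Dmaj7 ends at 44, Fadd9 ends at 52.
Beat 51 falls within Fadd9.

Fadd9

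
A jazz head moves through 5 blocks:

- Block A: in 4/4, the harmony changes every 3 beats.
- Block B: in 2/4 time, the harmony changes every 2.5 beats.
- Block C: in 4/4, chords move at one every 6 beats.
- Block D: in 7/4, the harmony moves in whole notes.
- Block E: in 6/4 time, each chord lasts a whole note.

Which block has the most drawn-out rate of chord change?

Block C

A: each chord is 3 beats in 4/4, so 4/3 per bar.
B: each chord is 2.5 beats in 2/4, so 0.8 per bar.
C: each chord is 6 beats in 4/4, so 2/3 per bar.
D: each chord is 4 beats in 7/4, so 1.75 per bar.
E: each chord is 4 beats in 6/4, so 1.5 per bar.
Slowest is C at 2/3 chords/bar.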